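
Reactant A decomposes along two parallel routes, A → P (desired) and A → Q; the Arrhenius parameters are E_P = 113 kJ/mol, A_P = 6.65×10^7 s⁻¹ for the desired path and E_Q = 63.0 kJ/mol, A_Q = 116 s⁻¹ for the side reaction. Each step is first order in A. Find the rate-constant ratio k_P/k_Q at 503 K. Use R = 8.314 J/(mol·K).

k_P/k_Q = (A_P/A_Q)·exp[−(E_P−E_Q)/(RT)] = (A_P/A_Q)·exp[(E_Q−E_P)/(RT)].
(E_Q−E_P)/(RT) = (63.0−113)×10³/(8.314×503) = -50000/4182 = -11.96.
k_P/k_Q = (6.65×10^7/116)·exp(-11.96) = 5.733×10^5 × 6.420×10^-6 = 3.68.
Since E_P > E_Q, raising the temperature improves selectivity toward P.

3.68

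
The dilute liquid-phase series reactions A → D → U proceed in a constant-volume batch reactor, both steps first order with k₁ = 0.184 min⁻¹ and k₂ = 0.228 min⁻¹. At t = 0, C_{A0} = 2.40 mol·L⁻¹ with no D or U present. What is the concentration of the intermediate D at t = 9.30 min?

0.609 mol·L⁻¹

Solving the coupled first-order balances gives C_D(t) = [k₁/(k₂−k₁)]·C_{A0}·(e^(−k₁t) − e^(−k₂t)).
e^(−k₁t) = e^(−0.184×9.30) = e^(−1.711) = 0.1806; e^(−k₂t) = e^(−2.120) = 0.1200.
C_D = 0.184×2.40/(0.228−0.184) × (0.1806−0.1200) = 10.04×0.06067 = 0.6089 mol·L⁻¹.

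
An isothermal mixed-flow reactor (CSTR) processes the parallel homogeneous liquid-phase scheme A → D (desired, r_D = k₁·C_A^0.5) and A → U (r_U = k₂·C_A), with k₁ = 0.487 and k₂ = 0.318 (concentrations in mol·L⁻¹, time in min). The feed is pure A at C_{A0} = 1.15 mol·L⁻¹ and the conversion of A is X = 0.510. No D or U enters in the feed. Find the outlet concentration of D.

Exit C_A = C_{A0}(1−X) = 1.15×0.490 = 0.5635 mol·L⁻¹.
A CSTR operates uniformly at the exit composition, giving r_D = 0.3656 and r_U = 0.1792 (each k·C_A^n at C_A = 0.5635).
Fraction of consumed A going to D: r_D/(r_D+r_U) = 0.6711.
C_D = 0.6711·C_{A0}·X = 0.6711×1.15×0.510 = 0.394 mol·L⁻¹.

0.394 mol·L⁻¹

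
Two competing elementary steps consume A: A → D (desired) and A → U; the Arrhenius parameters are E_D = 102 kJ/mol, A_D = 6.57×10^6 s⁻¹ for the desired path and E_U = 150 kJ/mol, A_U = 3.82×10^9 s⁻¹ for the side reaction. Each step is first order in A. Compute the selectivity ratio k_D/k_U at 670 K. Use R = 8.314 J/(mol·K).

With equal orders, S_{D/U} = k_D/k_U = (A_D/A_U)·exp[(E_U−E_D)/(RT)].
(E_U−E_D)/(RT) = (150−102)×10³/(8.314×670) = 48000/5570 = 8.617.
k_D/k_U = (6.57×10^6/3.82×10^9)·exp(8.617) = 0.001720 × 5525 = 9.50.
Since E_D < E_U, lowering the temperature improves selectivity toward D.

9.50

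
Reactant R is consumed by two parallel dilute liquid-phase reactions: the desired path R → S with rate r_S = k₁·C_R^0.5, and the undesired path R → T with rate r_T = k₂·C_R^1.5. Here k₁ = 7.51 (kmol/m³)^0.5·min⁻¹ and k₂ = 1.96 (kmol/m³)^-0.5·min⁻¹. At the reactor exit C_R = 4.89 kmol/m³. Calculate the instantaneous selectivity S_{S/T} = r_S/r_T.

0.784

S_{S/T} = r_S/r_T = (k₁·C_R^0.5)/(k₂·C_R^1.5) = (k₁/k₂)·C_R⁻¹.
= (7.51×4.890^0.5) / (1.96×4.890^1.5) = 16.61/21.19 = 0.784.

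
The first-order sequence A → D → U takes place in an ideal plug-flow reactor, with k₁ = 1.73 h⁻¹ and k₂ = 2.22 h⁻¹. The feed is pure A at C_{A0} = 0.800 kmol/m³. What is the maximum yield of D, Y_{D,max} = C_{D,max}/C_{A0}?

For a first-order series the maximum intermediate yield is C_{D,max}/C_{A0} = (k₁/k₂)^[k₂/(k₂−k₁)].
= (1.73/2.22)^(2.22/(2.22−1.73)) = (0.7793)^(4.531) = 0.3231.

0.323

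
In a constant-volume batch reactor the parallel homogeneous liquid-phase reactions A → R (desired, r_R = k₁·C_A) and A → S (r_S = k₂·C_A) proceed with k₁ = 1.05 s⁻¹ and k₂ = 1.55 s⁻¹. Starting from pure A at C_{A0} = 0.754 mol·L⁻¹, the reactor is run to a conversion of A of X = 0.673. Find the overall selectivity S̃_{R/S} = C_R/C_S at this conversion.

C_A = C_{A0}(1−X) = 0.2466 mol·L⁻¹.
Both paths are first order in A, so the instantaneous fraction to R is constant: dC_R/d(−C_A) = k₁/(k₁+k₂) = 0.4038.
C_R = 0.4038·(C_{A0}−C_A) = 0.4038×0.5074 = 0.205 mol·L⁻¹.
C_S = (C_{A0}−C_A)−C_R = 0.3025 mol·L⁻¹; S̃_{R/S} = 0.2049/0.3025 = 0.677.

0.677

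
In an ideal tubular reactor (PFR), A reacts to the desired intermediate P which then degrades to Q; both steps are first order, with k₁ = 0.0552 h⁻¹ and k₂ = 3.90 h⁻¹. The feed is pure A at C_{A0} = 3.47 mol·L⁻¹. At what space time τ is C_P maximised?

Setting dC_P/dτ = 0 gives τ_opt = ln(k₂/k₁)/(k₂−k₁).
= ln(3.90/0.0552)/(3.90−0.0552) = ln(70.65)/3.845 = 4.258/3.845 = 1.11 h.

1.11 h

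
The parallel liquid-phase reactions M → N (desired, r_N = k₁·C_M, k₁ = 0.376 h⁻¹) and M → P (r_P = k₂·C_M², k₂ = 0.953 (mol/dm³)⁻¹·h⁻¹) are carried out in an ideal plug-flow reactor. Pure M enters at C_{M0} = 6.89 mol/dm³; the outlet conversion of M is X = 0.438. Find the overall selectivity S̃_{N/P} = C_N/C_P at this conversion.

C_M = C_{M0}(1−X) = 3.872 mol/dm³.
Along a PFR/batch, dC_N/dC_M = −r_N/(r_N+r_P) = −k₁/(k₁+k₂·C_M).
Integrating from C_{M0} to C_M: C_N = (0.376/0.953)·ln[(0.376+0.953·6.89)/(0.376+0.953·3.87)] = 0.3945·ln(6.942/4.066) = 0.2110 mol/dm³.
C_P = (C_{M0}−C_M)−C_N = 2.807 mol/dm³; S̃_{N/P} = 0.2110/2.807 = 0.0752.

0.0752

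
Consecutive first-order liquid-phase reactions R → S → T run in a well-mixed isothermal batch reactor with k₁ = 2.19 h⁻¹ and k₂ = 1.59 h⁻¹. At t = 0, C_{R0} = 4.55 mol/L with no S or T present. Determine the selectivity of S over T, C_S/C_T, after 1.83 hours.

The intermediate concentration in a first-order A→B→C sequence is C_S = k₁C_{R0}(e^(−k₁t) − e^(−k₂t))/(k₂−k₁).
e^(−k₁t) = e^(−2.19×1.83) = e^(−4.008) = 0.01818; e^(−k₂t) = e^(−2.910) = 0.05449.
C_S = 2.19×4.55/(1.59−2.19) × (0.01818−0.05449) = (-16.61)×(-0.03632) = 0.6031 mol/L.
C_R = C_{R0}e^(−k₁t) = 0.08270 mol/L, so C_T = C_{R0}−C_R−C_S = 3.864 mol/L; C_S/C_T = 0.156.

0.156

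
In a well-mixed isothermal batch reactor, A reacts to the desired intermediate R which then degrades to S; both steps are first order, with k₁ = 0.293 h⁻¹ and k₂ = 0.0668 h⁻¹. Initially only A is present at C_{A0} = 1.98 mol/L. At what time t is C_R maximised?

6.54 h

The intermediate peaks when r₁ = r₂, i.e. k₁e^(−k₁t) = k₂e^(−k₂t), giving t_opt = ln(k₂/k₁)/(k₂−k₁).
= ln(0.0668/0.293)/(0.0668−0.293) = ln(0.2280)/-0.2262 = -1.478/-0.2262 = 6.54 h.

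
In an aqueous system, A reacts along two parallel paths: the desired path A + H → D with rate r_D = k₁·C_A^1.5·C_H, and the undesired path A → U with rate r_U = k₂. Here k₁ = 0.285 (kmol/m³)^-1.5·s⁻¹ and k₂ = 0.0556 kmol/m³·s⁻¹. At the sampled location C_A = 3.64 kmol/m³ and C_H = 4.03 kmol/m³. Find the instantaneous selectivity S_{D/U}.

143

S_{D/U} = r_D/r_U = (k₁·C_A^1.5·C_H)/(k₂) = (k₁/k₂)·C_A^1.5·C_H.
= (0.285×3.640^1.5×4.030) / (0.0556) = 7.976/0.05560 = 143.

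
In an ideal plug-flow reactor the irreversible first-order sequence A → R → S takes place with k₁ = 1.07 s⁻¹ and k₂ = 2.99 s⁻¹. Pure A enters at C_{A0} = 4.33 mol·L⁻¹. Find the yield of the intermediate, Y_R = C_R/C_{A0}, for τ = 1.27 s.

The intermediate concentration in a first-order A→B→C sequence is C_R = k₁C_{A0}(e^(−k₁τ) − e^(−k₂τ))/(k₂−k₁).
e^(−k₁τ) = e^(−1.07×1.27) = e^(−1.359) = 0.2569; e^(−k₂τ) = e^(−3.797) = 0.02243.
C_R = 1.07×4.33/(2.99−1.07) × (0.2569−0.02243) = 2.413×0.2345 = 0.5659 mol·L⁻¹.
Y_R = C_R/C_{A0} = 0.5659/4.33 = 0.131.

0.131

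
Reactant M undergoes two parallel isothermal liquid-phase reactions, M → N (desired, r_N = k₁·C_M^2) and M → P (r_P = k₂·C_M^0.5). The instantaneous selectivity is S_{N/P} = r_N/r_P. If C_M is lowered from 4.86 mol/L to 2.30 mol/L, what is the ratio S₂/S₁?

S_{N/P} = (k₁/k₂)·C_M^1.5, so S₂/S₁ = (C_{M,2}/C_{M,1})^1.5.
= (2.30/4.86)^1.5 = (0.4733)^1.5 = 0.326.
Selectivity toward N falls as C_M falls — high-concentration operation is favoured.

0.326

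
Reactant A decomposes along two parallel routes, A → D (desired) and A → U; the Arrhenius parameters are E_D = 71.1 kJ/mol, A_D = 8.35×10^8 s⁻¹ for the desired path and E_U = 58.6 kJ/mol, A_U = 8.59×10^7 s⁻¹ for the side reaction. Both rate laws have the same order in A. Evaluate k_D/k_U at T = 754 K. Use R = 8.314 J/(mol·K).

1.32

k_D/k_U = (A_D/A_U)·exp[−(E_D−E_U)/(RT)] = (A_D/A_U)·exp[(E_U−E_D)/(RT)].
(E_U−E_D)/(RT) = (58.6−71.1)×10³/(8.314×754) = -12500/6269 = -1.994.
k_D/k_U = (8.35×10^8/8.59×10^7)·exp(-1.994) = 9.721 × 0.1361 = 1.32.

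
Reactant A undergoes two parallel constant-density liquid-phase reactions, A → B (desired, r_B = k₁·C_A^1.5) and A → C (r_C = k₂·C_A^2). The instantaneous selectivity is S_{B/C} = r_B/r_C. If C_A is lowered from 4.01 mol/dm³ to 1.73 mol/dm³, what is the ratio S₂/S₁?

S_{B/C} = (k₁/k₂)·C_A^-0.5, so S₂/S₁ = (C_{A,2}/C_{A,1})^-0.5.
= (1.73/4.01)^(-0.5) = (0.4314)^(-0.5) = 1.52.

1.52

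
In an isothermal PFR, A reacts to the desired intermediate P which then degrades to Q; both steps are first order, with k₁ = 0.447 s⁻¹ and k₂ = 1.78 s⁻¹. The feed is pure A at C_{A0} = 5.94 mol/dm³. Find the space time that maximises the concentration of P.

Setting dC_P/dτ = 0 gives τ_opt = ln(k₂/k₁)/(k₂−k₁).
= ln(1.78/0.447)/(1.78−0.447) = ln(3.982)/1.333 = 1.382/1.333 = 1.04 s.

1.04 s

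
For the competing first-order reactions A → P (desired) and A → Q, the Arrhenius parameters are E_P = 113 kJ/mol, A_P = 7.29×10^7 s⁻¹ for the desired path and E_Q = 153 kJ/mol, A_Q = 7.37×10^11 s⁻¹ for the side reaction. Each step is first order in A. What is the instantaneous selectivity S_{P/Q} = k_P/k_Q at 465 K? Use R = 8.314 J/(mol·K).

Since both paths have the same order in A, the concentration cancels and S_{P/Q} = k_P/k_Q = (A_P/A_Q)·exp[(E_Q−E_P)/(RT)].
(E_Q−E_P)/(RT) = (153−113)×10³/(8.314×465) = 40000/3866 = 10.35.
k_P/k_Q = (7.29×10^7/7.37×10^11)·exp(10.35) = 9.891×10^-5 × 31150 = 3.08.

3.08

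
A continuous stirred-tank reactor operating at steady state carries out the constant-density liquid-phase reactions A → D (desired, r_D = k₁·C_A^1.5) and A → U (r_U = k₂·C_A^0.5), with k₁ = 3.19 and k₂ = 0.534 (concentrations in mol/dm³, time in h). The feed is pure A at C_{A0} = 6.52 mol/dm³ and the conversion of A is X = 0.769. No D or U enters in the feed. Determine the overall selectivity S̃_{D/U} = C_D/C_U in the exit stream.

9.00

Exit C_A = C_{A0}(1−X) = 6.52×0.231 = 1.506 mol/dm³.
In a CSTR the entire volume is at exit conditions, so r_D = 3.19×1.506^1.5 = 5.896 and r_U = 0.534×1.506^0.5 = 0.6553.
Overall selectivity = C_D/C_U = r_Dτ/(r_Uτ) = r_D/r_U = 9.00.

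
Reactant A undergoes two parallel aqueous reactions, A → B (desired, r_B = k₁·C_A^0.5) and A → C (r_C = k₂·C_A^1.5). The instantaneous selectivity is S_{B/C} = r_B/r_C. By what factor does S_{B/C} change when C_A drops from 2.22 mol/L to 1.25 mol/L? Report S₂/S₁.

S_{B/C} = (k₁/k₂)·C_A⁻¹, so S₂/S₁ = (C_{A,2}/C_{A,1})⁻¹.
= 2.22/1.25 = 1.78.

1.78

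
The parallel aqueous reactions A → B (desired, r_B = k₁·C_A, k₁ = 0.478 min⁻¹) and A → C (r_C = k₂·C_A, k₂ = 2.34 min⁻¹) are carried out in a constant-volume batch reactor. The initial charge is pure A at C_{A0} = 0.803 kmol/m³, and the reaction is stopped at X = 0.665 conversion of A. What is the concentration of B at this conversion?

0.0906 kmol/m³

C_A = C_{A0}(1−X) = 0.2690 kmol/m³.
Both paths are first order in A, so the instantaneous fraction to B is constant: dC_B/d(−C_A) = k₁/(k₁+k₂) = 0.1696.
C_B = 0.1696·(C_{A0}−C_A) = 0.1696×0.5340 = 0.0906 kmol/m³.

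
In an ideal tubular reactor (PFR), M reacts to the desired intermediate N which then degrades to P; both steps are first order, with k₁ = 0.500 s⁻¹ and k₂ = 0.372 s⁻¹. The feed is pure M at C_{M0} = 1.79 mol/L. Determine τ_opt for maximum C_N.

2.31 s

For first-order series the maximum of C_N occurs at τ_opt = ln(k₂/k₁)/(k₂−k₁).
= ln(0.372/0.500)/(0.372−0.500) = ln(0.7440)/-0.1280 = -0.2957/-0.1280 = 2.31 s.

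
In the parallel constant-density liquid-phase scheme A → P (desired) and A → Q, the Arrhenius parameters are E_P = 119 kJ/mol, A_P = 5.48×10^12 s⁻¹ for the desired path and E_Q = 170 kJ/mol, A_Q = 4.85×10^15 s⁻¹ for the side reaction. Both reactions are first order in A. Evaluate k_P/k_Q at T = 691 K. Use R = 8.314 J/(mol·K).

8.10

k_P/k_Q = (A_P/A_Q)·exp[−(E_P−E_Q)/(RT)] = (A_P/A_Q)·exp[(E_Q−E_P)/(RT)].
(E_Q−E_P)/(RT) = (170−119)×10³/(8.314×691) = 51000/5745 = 8.877.
k_P/k_Q = (5.48×10^12/4.85×10^15)·exp(8.877) = 0.001130 × 7168 = 8.10.
Since E_P < E_Q, lowering the temperature improves selectivity toward P.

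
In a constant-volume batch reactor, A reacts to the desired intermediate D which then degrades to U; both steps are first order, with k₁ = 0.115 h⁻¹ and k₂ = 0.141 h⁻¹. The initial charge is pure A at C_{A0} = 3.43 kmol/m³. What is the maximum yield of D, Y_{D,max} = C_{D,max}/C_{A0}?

At the optimum, C_{D,max}/C_{A0} = (k₁/k₂)^[k₂/(k₂−k₁)].
= (0.115/0.141)^(0.141/(0.141−0.115)) = (0.8156)^(5.423) = 0.3311.

0.331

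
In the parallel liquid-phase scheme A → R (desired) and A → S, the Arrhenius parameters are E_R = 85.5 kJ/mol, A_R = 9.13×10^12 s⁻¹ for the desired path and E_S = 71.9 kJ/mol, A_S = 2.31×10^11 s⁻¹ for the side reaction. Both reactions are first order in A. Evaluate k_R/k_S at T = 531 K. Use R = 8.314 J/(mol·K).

1.82

With equal orders, S_{R/S} = k_R/k_S = (A_R/A_S)·exp[(E_S−E_R)/(RT)].
(E_S−E_R)/(RT) = (71.9−85.5)×10³/(8.314×531) = -13600/4415 = -3.081.
k_R/k_S = (9.13×10^12/2.31×10^11)·exp(-3.081) = 39.52 × 0.04593 = 1.82.
Since E_R > E_S, raising the temperature improves selectivity toward R.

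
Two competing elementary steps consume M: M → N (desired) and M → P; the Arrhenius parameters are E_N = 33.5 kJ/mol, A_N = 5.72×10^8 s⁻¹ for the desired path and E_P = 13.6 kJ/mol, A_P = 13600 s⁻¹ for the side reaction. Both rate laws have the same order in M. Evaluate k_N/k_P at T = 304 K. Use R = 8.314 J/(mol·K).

k_N/k_P = (A_N/A_P)·exp[−(E_N−E_P)/(RT)] = (A_N/A_P)·exp[(E_P−E_N)/(RT)].
(E_P−E_N)/(RT) = (13.6−33.5)×10³/(8.314×304) = -19900/2527 = -7.874.
k_N/k_P = (5.72×10^8/13600)·exp(-7.874) = 42059 × 3.807×10^-4 = 16.0.

16.0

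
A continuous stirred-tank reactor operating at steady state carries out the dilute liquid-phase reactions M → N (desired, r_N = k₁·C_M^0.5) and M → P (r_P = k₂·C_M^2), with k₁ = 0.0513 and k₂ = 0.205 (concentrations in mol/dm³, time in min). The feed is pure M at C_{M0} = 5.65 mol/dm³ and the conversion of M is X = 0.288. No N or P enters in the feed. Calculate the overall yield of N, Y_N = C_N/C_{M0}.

Exit C_M = C_{M0}(1−X) = 5.65×0.712 = 4.023 mol/dm³.
A CSTR operates uniformly at the exit composition, giving r_N = 0.1029 and r_P = 3.317 (each k·C_M^n at C_M = 4.023).
Fraction of consumed M going to N: r_N/(r_N+r_P) = 0.03008.
C_N = 0.03008·C_{M0}·X = 0.03008×5.65×0.288 = 0.0489 mol/dm³; Y_N = C_N/C_{M0} = 0.00866.

0.00866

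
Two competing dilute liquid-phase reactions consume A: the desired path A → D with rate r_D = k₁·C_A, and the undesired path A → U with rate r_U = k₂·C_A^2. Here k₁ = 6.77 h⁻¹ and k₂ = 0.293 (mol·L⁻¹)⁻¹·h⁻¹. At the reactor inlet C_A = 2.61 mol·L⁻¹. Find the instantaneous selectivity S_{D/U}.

S_{D/U} = r_D/r_U = (k₁·C_A)/(k₂·C_A^2) = (k₁/k₂)·C_A⁻¹.
= (6.77×2.610) / (0.293×2.610^2) = 17.67/1.996 = 8.85.

8.85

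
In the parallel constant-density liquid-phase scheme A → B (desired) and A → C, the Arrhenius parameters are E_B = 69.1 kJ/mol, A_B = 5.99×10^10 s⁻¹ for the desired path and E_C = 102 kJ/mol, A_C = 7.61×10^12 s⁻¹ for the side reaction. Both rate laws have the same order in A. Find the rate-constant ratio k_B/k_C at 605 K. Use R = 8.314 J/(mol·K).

5.45

Since both paths have the same order in A, the concentration cancels and S_{B/C} = k_B/k_C = (A_B/A_C)·exp[(E_C−E_B)/(RT)].
(E_C−E_B)/(RT) = (102−69.1)×10³/(8.314×605) = 32900/5030 = 6.541.
k_B/k_C = (5.99×10^10/7.61×10^12)·exp(6.541) = 0.007871 × 692.8 = 5.45.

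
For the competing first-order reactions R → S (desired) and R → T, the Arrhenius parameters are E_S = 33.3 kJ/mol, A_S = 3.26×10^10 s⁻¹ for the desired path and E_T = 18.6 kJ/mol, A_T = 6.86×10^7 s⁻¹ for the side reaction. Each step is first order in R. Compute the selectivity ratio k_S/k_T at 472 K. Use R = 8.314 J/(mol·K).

Since both paths have the same order in R, the concentration cancels and S_{S/T} = k_S/k_T = (A_S/A_T)·exp[(E_T−E_S)/(RT)].
(E_T−E_S)/(RT) = (18.6−33.3)×10³/(8.314×472) = -14700/3924 = -3.746.
k_S/k_T = (3.26×10^10/6.86×10^7)·exp(-3.746) = 475.2 × 0.02361 = 11.2.
Since E_S > E_T, raising the temperature improves selectivity toward S.

11.2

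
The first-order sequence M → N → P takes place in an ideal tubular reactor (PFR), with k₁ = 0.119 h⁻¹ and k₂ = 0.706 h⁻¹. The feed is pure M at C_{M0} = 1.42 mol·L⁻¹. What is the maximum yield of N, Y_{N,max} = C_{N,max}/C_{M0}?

At the optimum, C_{N,max}/C_{M0} = (k₁/k₂)^[k₂/(k₂−k₁)].
= (0.119/0.706)^(0.706/(0.706−0.119)) = (0.1686)^(1.203) = 0.1175.

0.117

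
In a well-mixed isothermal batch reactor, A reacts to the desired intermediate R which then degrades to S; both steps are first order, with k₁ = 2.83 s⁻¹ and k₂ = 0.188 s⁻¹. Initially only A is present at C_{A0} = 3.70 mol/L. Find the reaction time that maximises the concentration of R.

1.03 s

For first-order series the maximum of C_R occurs at t_opt = ln(k₂/k₁)/(k₂−k₁).
= ln(0.188/2.83)/(0.188−2.83) = ln(0.06643)/-2.642 = -2.712/-2.642 = 1.03 s.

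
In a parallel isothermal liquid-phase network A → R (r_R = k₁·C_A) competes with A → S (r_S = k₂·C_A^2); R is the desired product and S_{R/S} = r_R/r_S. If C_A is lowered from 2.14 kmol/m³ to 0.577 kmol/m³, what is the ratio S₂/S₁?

S_{R/S} = (k₁/k₂)·C_A⁻¹, so S₂/S₁ = (C_{A,2}/C_{A,1})⁻¹.
= 2.14/0.577 = 3.71.
Selectivity toward R rises as C_A falls — low-concentration operation is favoured.

3.71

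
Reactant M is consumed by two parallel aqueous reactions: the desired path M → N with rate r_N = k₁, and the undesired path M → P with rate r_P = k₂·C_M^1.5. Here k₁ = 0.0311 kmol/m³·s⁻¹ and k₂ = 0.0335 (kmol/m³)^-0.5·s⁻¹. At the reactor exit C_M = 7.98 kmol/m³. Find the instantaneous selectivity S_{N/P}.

0.0412

S_{N/P} = r_N/r_P = (k₁)/(k₂·C_M^1.5) = (k₁/k₂)·C_M^-1.5.
= (0.0311) / (0.0335×7.980^1.5) = 0.03110/0.7552 = 0.0412.
The undesired path is higher order in M, so low C_M (CSTR or dilute feed) favours N.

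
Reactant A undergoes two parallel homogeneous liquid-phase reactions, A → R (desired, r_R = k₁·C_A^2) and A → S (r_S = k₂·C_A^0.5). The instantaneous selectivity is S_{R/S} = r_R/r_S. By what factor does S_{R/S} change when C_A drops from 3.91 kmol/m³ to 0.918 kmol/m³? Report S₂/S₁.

0.114

S_{R/S} = (k₁/k₂)·C_A^1.5, so S₂/S₁ = (C_{A,2}/C_{A,1})^1.5.
= (0.918/3.91)^1.5 = (0.2348)^1.5 = 0.114.
Selectivity toward R falls as C_A falls — high-concentration operation is favoured.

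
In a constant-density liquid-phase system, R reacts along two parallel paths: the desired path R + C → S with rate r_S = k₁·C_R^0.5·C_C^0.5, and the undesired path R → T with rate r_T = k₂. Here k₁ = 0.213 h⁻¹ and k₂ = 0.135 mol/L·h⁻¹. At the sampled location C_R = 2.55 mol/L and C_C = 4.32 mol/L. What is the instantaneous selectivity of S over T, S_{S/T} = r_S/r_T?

S_{S/T} = r_S/r_T = (k₁·C_R^0.5·C_C^0.5)/(k₂) = (k₁/k₂)·C_R^0.5·C_C^0.5.
= (0.213×2.550^0.5×4.320^0.5) / (0.135) = 0.7070/0.1350 = 5.24.
Since the desired path is higher order in R, keeping C_R high (PFR or concentrated feed) favours S.

5.24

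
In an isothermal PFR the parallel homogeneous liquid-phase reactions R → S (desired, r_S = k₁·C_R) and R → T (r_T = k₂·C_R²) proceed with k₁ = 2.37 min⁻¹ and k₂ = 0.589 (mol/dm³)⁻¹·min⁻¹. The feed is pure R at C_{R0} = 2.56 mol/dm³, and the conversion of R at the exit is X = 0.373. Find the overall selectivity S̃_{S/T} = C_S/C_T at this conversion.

C_R = C_{R0}(1−X) = 1.605 mol/dm³.
Along a PFR/batch, dC_S/dC_R = −r_S/(r_S+r_T) = −k₁/(k₁+k₂·C_R).
Integrating from C_{R0} to C_R: C_S = (2.37/0.589)·ln[(2.37+0.589·2.56)/(2.37+0.589·1.61)] = 4.024·ln(3.878/3.315) = 0.6305 mol/dm³.
C_T = (C_{R0}−C_R)−C_S = 0.3244 mol/dm³; S̃_{S/T} = 0.6305/0.3244 = 1.94.

1.94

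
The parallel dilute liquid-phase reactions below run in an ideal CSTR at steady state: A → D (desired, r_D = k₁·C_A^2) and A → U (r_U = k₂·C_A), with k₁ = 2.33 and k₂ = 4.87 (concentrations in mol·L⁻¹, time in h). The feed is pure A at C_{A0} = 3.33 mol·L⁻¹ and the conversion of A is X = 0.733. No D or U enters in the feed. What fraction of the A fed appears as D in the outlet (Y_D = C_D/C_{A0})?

Exit C_A = C_{A0}(1−X) = 3.33×0.267 = 0.8891 mol·L⁻¹.
In a CSTR the entire volume is at exit conditions, so r_D = 2.33×0.8891^2 = 1.842 and r_U = 4.87×0.8891 = 4.330.
Fraction of consumed A going to D: r_D/(r_D+r_U) = 0.2984.
C_D = 0.2984·C_{A0}·X = 0.2984×3.33×0.733 = 0.728 mol·L⁻¹; Y_D = C_D/C_{A0} = 0.219.

0.219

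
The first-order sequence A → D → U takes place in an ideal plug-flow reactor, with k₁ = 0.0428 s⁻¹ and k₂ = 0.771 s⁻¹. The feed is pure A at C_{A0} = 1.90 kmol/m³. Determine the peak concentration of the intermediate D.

0.0890 kmol/m³

Evaluating C_D at τ_opt = ln(k₂/k₁)/(k₂−k₁) gives C_{D,max}/C_{A0} = (k₁/k₂)^[k₂/(k₂−k₁)].
= (0.0428/0.771)^(0.771/(0.771−0.0428)) = (0.05551)^(1.059) = 0.04684.
C_{D,max} = 0.04684×1.90 = 0.0890 kmol/m³.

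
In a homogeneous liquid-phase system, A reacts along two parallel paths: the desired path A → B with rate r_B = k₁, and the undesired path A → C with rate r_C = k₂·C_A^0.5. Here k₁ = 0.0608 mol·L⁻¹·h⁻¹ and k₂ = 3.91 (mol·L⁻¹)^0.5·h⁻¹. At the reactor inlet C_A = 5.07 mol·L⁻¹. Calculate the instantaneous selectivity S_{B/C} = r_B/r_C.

0.00691

S_{B/C} = r_B/r_C = (k₁)/(k₂·C_A^0.5) = (k₁/k₂)·C_A^-0.5.
= (0.0608) / (3.91×5.070^0.5) = 0.06080/8.804 = 0.00691.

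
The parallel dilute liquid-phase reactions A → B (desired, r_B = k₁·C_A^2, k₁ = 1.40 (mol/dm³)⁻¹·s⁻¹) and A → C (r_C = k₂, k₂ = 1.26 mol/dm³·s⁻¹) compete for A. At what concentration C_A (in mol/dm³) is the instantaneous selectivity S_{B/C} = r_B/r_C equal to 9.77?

2.97 mol/dm³

S_{B/C} = (k₁/k₂)·C_A^2 ⇒ C_A = (S·k₂/k₁)^(0.5).
= (9.77×1.26/1.40)^(0.5) = (8.793)^(0.5) = 2.97 mol/dm³.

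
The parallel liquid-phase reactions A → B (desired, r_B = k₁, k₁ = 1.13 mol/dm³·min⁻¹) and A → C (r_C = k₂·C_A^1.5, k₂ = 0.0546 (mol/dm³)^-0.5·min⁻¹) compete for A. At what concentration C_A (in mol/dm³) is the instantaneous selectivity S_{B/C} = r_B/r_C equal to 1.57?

S_{B/C} = (k₁/k₂)·C_A^-1.5 ⇒ C_A = (S·k₂/k₁)^(1/(-1.5)).
= (1.57×0.0546/1.13)^(-0.6667) = (0.07586)^(-0.6667) = 5.58 mol/dm³.

5.58 mol/dm³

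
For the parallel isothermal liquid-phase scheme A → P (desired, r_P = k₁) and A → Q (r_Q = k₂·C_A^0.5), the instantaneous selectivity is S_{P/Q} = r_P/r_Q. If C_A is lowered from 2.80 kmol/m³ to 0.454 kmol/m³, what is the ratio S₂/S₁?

S_{P/Q} = (k₁/k₂)·C_A^-0.5, so S₂/S₁ = (C_{A,2}/C_{A,1})^-0.5.
= (0.454/2.80)^(-0.5) = (0.1621)^(-0.5) = 2.48.
Selectivity toward P rises as C_A falls — low-concentration operation is favoured.

2.48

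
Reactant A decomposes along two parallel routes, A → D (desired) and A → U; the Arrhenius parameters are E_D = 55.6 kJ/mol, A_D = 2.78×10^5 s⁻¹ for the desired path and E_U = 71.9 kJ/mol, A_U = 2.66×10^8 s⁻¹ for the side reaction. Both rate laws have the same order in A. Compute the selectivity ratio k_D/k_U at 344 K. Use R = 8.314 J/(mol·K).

0.312

k_D/k_U = (A_D/A_U)·exp[−(E_D−E_U)/(RT)] = (A_D/A_U)·exp[(E_U−E_D)/(RT)].
(E_U−E_D)/(RT) = (71.9−55.6)×10³/(8.314×344) = 16300/2860 = 5.699.
k_D/k_U = (2.78×10^5/2.66×10^8)·exp(5.699) = 0.001045 × 298.6 = 0.312.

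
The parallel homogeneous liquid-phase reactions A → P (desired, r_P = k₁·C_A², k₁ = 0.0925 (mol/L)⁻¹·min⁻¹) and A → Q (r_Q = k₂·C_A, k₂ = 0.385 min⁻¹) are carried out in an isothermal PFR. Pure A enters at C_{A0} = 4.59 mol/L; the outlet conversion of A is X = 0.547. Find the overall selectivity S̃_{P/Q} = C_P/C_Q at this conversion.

C_A = C_{A0}(1−X) = 2.079 mol/L.
Along a PFR/batch, dC_Q/dC_A = −r_Q/(r_P+r_Q) = −k₂/(k₂+k₁·C_A).
Integrating from C_{A0} to C_A: C_Q = (0.385/0.0925)·ln[(0.385+0.0925·4.59)/(0.385+0.0925·2.08)] = 4.162·ln(0.8096/0.5773) = 1.407 mol/L.
Then C_P = (C_{A0}−C_A) − C_Q = 2.511 − 1.407 = 1.104 mol/L.
S̃_{P/Q} = C_P/C_Q = 1.104/1.407 = 0.784.

0.784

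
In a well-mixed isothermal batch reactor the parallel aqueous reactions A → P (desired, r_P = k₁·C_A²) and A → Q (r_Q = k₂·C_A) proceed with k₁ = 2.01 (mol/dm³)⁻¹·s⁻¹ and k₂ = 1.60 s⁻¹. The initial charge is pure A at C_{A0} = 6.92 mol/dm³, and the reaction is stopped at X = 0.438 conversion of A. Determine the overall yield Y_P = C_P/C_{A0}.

0.381

C_A = C_{A0}(1−X) = 3.889 mol/dm³.
Along a PFR/batch, dC_Q/dC_A = −r_Q/(r_P+r_Q) = −k₂/(k₂+k₁·C_A).
Integrating from C_{A0} to C_A: C_Q = (1.60/2.01)·ln[(1.60+2.01·6.92)/(1.60+2.01·3.89)] = 0.7960·ln(15.51/9.417) = 0.3972 mol/dm³.
Then C_P = (C_{A0}−C_A) − C_Q = 3.031 − 0.3972 = 2.634 mol/dm³.
Y_P = C_P/C_{A0} = 2.634/6.92 = 0.381.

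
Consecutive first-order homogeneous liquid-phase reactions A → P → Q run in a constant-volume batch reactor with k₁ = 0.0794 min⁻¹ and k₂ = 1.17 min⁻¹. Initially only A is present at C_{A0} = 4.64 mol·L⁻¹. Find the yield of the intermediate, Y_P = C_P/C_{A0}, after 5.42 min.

0.0472

Solving the coupled first-order balances gives C_P(t) = [k₁/(k₂−k₁)]·C_{A0}·(e^(−k₁t) − e^(−k₂t)).
e^(−k₁t) = e^(−0.0794×5.42) = e^(−0.4303) = 0.6503; e^(−k₂t) = e^(−6.341) = 0.001762.
C_P = 0.0794×4.64/(1.17−0.0794) × (0.6503−0.001762) = 0.3378×0.6485 = 0.2191 mol·L⁻¹.
Y_P = C_P/C_{A0} = 0.2191/4.64 = 0.0472.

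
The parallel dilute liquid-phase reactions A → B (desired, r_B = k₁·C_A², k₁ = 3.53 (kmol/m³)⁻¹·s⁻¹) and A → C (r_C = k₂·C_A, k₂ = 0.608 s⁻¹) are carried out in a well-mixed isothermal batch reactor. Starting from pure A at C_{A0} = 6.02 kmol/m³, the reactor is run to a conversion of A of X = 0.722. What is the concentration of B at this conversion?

4.14 kmol/m³

C_A = C_{A0}(1−X) = 1.674 kmol/m³.
Along a PFR/batch, dC_C/dC_A = −r_C/(r_B+r_C) = −k₂/(k₂+k₁·C_A).
Integrating from C_{A0} to C_A: C_C = (0.608/3.53)·ln[(0.608+3.53·6.02)/(0.608+3.53·1.67)] = 0.1722·ln(21.86/6.516) = 0.2085 kmol/m³.
Then C_B = (C_{A0}−C_A) − C_C = 4.346 − 0.2085 = 4.138 kmol/m³.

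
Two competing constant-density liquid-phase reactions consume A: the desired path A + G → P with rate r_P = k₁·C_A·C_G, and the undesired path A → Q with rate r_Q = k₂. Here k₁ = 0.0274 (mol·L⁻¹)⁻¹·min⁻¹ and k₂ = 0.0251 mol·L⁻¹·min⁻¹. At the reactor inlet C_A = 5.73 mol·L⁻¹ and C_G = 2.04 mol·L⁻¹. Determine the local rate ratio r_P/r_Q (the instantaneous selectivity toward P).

S_{P/Q} = r_P/r_Q = (k₁·C_A·C_G)/(k₂) = (k₁/k₂)·C_A·C_G.
= (0.0274×5.730×2.040) / (0.0251) = 0.3203/0.02510 = 12.8.
Since the desired path is higher order in A, keeping C_A high (PFR or concentrated feed) favours P.

12.8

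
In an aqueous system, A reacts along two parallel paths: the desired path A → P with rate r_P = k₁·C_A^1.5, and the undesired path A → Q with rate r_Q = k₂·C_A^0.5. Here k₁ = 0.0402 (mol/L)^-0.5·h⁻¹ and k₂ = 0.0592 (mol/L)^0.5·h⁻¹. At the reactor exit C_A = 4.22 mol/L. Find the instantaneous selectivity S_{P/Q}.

S_{P/Q} = r_P/r_Q = (k₁·C_A^1.5)/(k₂·C_A^0.5) = (k₁/k₂)·C_A.
= (0.0402×4.220^1.5) / (0.0592×4.220^0.5) = 0.3485/0.1216 = 2.87.

2.87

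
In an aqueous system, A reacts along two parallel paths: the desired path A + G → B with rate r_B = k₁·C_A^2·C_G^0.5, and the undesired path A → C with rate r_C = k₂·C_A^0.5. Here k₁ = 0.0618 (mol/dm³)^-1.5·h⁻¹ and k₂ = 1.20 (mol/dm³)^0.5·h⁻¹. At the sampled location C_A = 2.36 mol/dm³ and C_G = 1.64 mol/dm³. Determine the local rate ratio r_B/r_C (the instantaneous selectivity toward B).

S_{B/C} = r_B/r_C = (k₁·C_A^2·C_G^0.5)/(k₂·C_A^0.5) = (k₁/k₂)·C_A^1.5·C_G^0.5.
= (0.0618×2.360^2×1.640^0.5) / (1.20×2.360^0.5) = 0.4408/1.843 = 0.239.
Since the desired path is higher order in A, keeping C_A high (PFR or concentrated feed) favours B.

0.239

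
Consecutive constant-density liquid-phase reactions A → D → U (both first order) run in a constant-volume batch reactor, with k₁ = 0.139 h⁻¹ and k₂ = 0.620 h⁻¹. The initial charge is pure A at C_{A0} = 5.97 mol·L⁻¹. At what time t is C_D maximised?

Setting dC_D/dt = 0 gives t_opt = ln(k₂/k₁)/(k₂−k₁).
= ln(0.620/0.139)/(0.620−0.139) = ln(4.460)/0.4810 = 1.495/0.4810 = 3.11 h.

3.11 h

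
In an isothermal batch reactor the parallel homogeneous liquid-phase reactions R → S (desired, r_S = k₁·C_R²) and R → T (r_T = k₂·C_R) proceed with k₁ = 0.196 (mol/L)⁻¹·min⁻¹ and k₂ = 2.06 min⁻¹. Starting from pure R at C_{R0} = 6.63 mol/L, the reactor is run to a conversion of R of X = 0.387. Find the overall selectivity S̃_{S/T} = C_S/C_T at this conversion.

0.505

C_R = C_{R0}(1−X) = 4.064 mol/L.
Along a PFR/batch, dC_T/dC_R = −r_T/(r_S+r_T) = −k₂/(k₂+k₁·C_R).
Integrating from C_{R0} to C_R: C_T = (2.06/0.196)·ln[(2.06+0.196·6.63)/(2.06+0.196·4.06)] = 10.51·ln(3.359/2.857) = 1.704 mol/L.
Then C_S = (C_{R0}−C_R) − C_T = 2.566 − 1.704 = 0.8615 mol/L.
S̃_{S/T} = C_S/C_T = 0.8615/1.704 = 0.505.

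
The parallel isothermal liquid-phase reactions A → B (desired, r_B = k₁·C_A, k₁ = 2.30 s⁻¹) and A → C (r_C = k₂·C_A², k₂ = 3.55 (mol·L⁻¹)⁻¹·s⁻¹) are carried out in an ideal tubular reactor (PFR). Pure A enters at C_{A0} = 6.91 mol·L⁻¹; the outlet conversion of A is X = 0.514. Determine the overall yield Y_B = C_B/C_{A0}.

0.0595

C_A = C_{A0}(1−X) = 3.358 mol·L⁻¹.
Along a PFR/batch, dC_B/dC_A = −r_B/(r_B+r_C) = −k₁/(k₁+k₂·C_A).
Integrating from C_{A0} to C_A: C_B = (2.30/3.55)·ln[(2.30+3.55·6.91)/(2.30+3.55·3.36)] = 0.6479·ln(26.83/14.22) = 0.4113 mol·L⁻¹.
Y_B = C_B/C_{A0} = 0.4113/6.91 = 0.0595.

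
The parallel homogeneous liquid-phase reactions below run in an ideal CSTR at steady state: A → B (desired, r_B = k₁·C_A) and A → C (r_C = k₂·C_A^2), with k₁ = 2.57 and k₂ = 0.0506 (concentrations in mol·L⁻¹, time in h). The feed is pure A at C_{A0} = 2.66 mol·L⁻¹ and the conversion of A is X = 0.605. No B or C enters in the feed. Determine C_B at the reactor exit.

1.58 mol·L⁻¹

Exit C_A = C_{A0}(1−X) = 2.66×0.395 = 1.051 mol·L⁻¹.
Rates in a CSTR are evaluated at the outlet concentration: r_B = 2.57×1.051 = 2.700, r_C = 0.0506×1.051^2 = 0.05586.
Fraction of consumed A going to B: r_B/(r_B+r_C) = 0.9797.
C_B = 0.9797·C_{A0}·X = 0.9797×2.66×0.605 = 1.58 mol·L⁻¹.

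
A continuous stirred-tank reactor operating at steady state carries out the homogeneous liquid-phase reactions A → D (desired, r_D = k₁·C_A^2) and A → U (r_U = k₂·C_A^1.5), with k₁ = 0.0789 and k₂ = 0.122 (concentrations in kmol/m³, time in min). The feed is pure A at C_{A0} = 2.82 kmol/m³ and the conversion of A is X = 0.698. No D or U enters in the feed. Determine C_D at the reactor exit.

0.736 kmol/m³

Exit C_A = C_{A0}(1−X) = 2.82×0.302 = 0.8516 kmol/m³.
In a CSTR the entire volume is at exit conditions, so r_D = 0.0789×0.8516^2 = 0.05723 and r_U = 0.122×0.8516^1.5 = 0.09588.
Fraction of consumed A going to D: r_D/(r_D+r_U) = 0.3738.
C_D = 0.3738·C_{A0}·X = 0.3738×2.82×0.698 = 0.736 kmol/m³.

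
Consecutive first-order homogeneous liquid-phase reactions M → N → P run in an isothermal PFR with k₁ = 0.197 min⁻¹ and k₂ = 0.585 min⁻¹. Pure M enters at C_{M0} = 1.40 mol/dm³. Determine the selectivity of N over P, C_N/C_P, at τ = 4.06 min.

0.490

The intermediate concentration in a first-order A→B→C sequence is C_N = k₁C_{M0}(e^(−k₁τ) − e^(−k₂τ))/(k₂−k₁).
e^(−k₁τ) = e^(−0.197×4.06) = e^(−0.7998) = 0.4494; e^(−k₂τ) = e^(−2.375) = 0.09301.
C_N = 0.197×1.40/(0.585−0.197) × (0.4494−0.09301) = 0.7108×0.3564 = 0.2533 mol/dm³.
C_M = C_{M0}e^(−k₁τ) = 0.6292 mol/dm³, so C_P = C_{M0}−C_M−C_N = 0.5175 mol/dm³; C_N/C_P = 0.490.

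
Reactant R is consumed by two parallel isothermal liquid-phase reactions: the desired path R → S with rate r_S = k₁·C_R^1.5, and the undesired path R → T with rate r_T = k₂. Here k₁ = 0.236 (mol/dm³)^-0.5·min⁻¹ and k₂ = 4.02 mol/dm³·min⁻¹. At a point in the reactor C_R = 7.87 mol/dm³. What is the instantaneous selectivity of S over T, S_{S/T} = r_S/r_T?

S_{S/T} = r_S/r_T = (k₁·C_R^1.5)/(k₂) = (k₁/k₂)·C_R^1.5.
= (0.236×7.870^1.5) / (4.02) = 5.210/4.020 = 1.30.
Since the desired path is higher order in R, keeping C_R high (PFR or concentrated feed) favours S.

1.30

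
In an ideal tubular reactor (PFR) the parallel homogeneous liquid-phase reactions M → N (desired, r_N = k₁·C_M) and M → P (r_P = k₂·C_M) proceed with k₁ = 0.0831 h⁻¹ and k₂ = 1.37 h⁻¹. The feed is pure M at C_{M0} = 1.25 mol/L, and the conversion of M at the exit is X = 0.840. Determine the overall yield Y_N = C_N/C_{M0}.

C_M = C_{M0}(1−X) = 0.2000 mol/L.
Both paths are first order in M, so the instantaneous fraction to N is constant: dC_N/d(−C_M) = k₁/(k₁+k₂) = 0.05719.
C_N = 0.05719·(C_{M0}−C_M) = 0.05719×1.050 = 0.0600 mol/L.
Y_N = C_N/C_{M0} = 0.06005/1.25 = 0.0480.

0.0480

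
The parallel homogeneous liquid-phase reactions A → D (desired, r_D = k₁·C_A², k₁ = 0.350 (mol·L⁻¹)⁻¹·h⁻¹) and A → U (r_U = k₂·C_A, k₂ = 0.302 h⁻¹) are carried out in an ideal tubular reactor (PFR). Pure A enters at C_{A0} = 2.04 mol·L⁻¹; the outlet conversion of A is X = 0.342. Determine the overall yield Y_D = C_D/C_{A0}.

C_A = C_{A0}(1−X) = 1.342 mol·L⁻¹.
Along a PFR/batch, dC_U/dC_A = −r_U/(r_D+r_U) = −k₂/(k₂+k₁·C_A).
Integrating from C_{A0} to C_A: C_U = (0.302/0.350)·ln[(0.302+0.350·2.04)/(0.302+0.350·1.34)] = 0.8629·ln(1.016/0.7718) = 0.2372 mol·L⁻¹.
Then C_D = (C_{A0}−C_A) − C_U = 0.6977 − 0.2372 = 0.4605 mol·L⁻¹.
Y_D = C_D/C_{A0} = 0.4605/2.04 = 0.226.

0.226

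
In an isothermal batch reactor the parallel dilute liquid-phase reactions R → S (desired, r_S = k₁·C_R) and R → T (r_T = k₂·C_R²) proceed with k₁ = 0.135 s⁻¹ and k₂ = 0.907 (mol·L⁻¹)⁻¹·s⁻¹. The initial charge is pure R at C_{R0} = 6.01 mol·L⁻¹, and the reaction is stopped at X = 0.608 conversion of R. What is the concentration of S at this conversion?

C_R = C_{R0}(1−X) = 2.356 mol·L⁻¹.
Along a PFR/batch, dC_S/dC_R = −r_S/(r_S+r_T) = −k₁/(k₁+k₂·C_R).
Integrating from C_{R0} to C_R: C_S = (0.135/0.907)·ln[(0.135+0.907·6.01)/(0.135+0.907·2.36)] = 0.1488·ln(5.586/2.272) = 0.1339 mol·L⁻¹.

0.134 mol·L⁻¹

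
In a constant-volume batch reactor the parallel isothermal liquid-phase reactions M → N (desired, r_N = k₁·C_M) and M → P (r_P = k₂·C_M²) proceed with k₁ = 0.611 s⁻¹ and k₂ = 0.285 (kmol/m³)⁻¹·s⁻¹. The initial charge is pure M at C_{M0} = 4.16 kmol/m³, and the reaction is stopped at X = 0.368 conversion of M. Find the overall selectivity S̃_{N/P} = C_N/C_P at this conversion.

C_M = C_{M0}(1−X) = 2.629 kmol/m³.
Along a PFR/batch, dC_N/dC_M = −r_N/(r_N+r_P) = −k₁/(k₁+k₂·C_M).
Integrating from C_{M0} to C_M: C_N = (0.611/0.285)·ln[(0.611+0.285·4.16)/(0.611+0.285·2.63)] = 2.144·ln(1.797/1.360) = 0.5964 kmol/m³.
C_P = (C_{M0}−C_M)−C_N = 0.9345 kmol/m³; S̃_{N/P} = 0.5964/0.9345 = 0.638.

0.638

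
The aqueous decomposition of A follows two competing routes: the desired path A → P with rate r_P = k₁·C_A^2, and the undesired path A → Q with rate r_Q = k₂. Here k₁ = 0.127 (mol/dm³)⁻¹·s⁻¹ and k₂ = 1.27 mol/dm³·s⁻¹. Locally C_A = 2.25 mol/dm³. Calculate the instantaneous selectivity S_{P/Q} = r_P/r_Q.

S_{P/Q} = r_P/r_Q = (k₁·C_A^2)/(k₂) = (k₁/k₂)·C_A^2.
= (0.127×2.250^2) / (1.27) = 0.6429/1.270 = 0.506.
Since the desired path is higher order in A, keeping C_A high (PFR or concentrated feed) favours P.

0.506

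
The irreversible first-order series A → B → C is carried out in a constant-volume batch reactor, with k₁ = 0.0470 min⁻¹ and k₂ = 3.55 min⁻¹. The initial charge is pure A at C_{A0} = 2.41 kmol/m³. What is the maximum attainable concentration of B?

0.0301 kmol/m³

For a first-order series the maximum intermediate yield is C_{B,max}/C_{A0} = (k₁/k₂)^[k₂/(k₂−k₁)].
= (0.0470/3.55)^(3.55/(3.55−0.0470)) = (0.01324)^(1.013) = 0.01249.
C_{B,max} = 0.01249×2.41 = 0.0301 kmol/m³.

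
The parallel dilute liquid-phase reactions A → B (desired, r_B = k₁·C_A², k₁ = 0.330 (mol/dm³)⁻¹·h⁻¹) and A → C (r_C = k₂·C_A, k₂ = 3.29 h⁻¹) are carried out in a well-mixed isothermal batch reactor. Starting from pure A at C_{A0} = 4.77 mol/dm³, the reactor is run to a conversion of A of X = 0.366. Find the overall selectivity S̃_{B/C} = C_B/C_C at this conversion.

C_A = C_{A0}(1−X) = 3.024 mol/dm³.
Along a PFR/batch, dC_C/dC_A = −r_C/(r_B+r_C) = −k₂/(k₂+k₁·C_A).
Integrating from C_{A0} to C_A: C_C = (3.29/0.330)·ln[(3.29+0.330·4.77)/(3.29+0.330·3.02)] = 9.970·ln(4.864/4.288) = 1.257 mol/dm³.
Then C_B = (C_{A0}−C_A) − C_C = 1.746 − 1.257 = 0.4890 mol/dm³.
S̃_{B/C} = C_B/C_C = 0.4890/1.257 = 0.389.

0.389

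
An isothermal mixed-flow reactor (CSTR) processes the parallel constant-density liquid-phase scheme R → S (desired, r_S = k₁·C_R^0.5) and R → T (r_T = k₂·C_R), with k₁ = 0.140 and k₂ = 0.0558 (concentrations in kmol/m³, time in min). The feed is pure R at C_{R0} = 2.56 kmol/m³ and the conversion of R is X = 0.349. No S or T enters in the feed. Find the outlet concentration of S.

0.590 kmol/m³

Exit C_R = C_{R0}(1−X) = 2.56×0.651 = 1.667 kmol/m³.
Rates in a CSTR are evaluated at the outlet concentration: r_S = 0.140×1.667^0.5 = 0.1807, r_T = 0.0558×1.667 = 0.09299.
Fraction of consumed R going to S: r_S/(r_S+r_T) = 0.6603.
C_S = 0.6603·C_{R0}·X = 0.6603×2.56×0.349 = 0.590 kmol/m³.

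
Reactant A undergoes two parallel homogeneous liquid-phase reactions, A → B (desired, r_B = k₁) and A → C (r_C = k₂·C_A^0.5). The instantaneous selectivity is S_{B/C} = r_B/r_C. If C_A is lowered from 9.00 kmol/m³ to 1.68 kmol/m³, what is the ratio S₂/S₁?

2.31

S_{B/C} = (k₁/k₂)·C_A^-0.5, so S₂/S₁ = (C_{A,2}/C_{A,1})^-0.5.
= (1.68/9.00)^(-0.5) = (0.1867)^(-0.5) = 2.31.
Selectivity toward B rises as C_A falls — low-concentration operation is favoured.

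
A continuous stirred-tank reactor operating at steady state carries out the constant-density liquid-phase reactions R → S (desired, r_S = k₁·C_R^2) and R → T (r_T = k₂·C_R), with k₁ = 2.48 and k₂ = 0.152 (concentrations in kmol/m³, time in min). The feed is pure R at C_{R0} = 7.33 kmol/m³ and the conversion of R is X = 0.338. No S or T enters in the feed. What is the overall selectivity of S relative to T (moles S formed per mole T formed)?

Exit C_R = C_{R0}(1−X) = 7.33×0.662 = 4.852 kmol/m³.
In a CSTR the entire volume is at exit conditions, so r_S = 2.48×4.852^2 = 58.39 and r_T = 0.152×4.852 = 0.7376.
Overall selectivity = C_S/C_T = r_Sτ/(r_Tτ) = r_S/r_T = 79.2.

79.2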